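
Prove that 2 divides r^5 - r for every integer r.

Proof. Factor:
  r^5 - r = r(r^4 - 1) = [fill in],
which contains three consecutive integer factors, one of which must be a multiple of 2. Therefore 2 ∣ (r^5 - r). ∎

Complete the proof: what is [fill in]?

r^4 - 1 = (r^2 - 1)(r^2 + 1), and r^2 - 1 = (r-1)(r+1).
So r(r^4 - 1) = (r - 1)r(r + 1)(r^2 + 1).

(r - 1)r(r + 1)(r^2 + 1)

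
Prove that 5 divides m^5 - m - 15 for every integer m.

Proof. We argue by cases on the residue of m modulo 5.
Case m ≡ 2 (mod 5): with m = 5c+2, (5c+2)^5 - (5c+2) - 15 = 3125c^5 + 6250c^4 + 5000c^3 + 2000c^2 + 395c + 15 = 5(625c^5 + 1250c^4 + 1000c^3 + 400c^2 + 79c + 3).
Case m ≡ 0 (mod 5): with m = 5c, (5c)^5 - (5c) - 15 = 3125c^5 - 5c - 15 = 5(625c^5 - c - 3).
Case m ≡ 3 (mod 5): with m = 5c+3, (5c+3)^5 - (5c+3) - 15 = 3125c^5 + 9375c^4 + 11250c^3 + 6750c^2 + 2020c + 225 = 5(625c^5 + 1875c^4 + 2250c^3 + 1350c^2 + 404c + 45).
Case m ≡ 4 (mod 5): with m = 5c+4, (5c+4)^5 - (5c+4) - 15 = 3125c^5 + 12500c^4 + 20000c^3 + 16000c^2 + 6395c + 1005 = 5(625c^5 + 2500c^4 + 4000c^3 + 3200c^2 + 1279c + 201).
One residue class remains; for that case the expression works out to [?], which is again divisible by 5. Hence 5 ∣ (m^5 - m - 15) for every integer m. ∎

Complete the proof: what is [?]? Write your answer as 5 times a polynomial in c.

5(625c^5 + 625c^4 + 250c^3 + 50c^2 + 4c - 3)

Only m ≡ 1 (mod 5) is unaccounted for. Put m = 5c+1:
(5c+1)^5 - (5c+1) - 15 expands to 3125c^5 + 3125c^4 + 1250c^3 + 250c^2 + 20c - 15,
and factoring out 5 leaves 5(625c^5 + 625c^4 + 250c^3 + 50c^2 + 4c - 3).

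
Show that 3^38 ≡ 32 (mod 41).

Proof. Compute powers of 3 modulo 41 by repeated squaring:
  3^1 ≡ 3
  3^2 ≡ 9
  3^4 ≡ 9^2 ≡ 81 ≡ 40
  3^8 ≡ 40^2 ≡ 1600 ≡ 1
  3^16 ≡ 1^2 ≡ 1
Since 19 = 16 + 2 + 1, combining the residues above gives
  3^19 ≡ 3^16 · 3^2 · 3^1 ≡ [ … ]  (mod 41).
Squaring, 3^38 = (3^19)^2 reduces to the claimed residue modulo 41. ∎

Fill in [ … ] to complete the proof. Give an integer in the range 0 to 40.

3^16 · 3^2 · 3^1 ≡ 1 · 9 · 3 = 27.
27 mod 41 = 27, so 3^19 ≡ 27 (mod 41).

27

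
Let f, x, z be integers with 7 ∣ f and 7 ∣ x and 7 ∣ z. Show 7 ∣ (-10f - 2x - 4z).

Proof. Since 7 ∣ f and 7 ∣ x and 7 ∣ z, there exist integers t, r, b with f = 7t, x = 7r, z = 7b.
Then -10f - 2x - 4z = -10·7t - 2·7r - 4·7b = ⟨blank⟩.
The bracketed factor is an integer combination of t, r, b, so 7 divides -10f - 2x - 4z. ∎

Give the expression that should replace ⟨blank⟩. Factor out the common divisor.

7(-4b - 2r - 10t)

Each term has a factor of 7: -10·7t - 2·7r - 4·7b = 7·(-4b - 2r - 10t).
Since -4b - 2r - 10t is an integer, 7 ∣ (-10f - 2x - 4z).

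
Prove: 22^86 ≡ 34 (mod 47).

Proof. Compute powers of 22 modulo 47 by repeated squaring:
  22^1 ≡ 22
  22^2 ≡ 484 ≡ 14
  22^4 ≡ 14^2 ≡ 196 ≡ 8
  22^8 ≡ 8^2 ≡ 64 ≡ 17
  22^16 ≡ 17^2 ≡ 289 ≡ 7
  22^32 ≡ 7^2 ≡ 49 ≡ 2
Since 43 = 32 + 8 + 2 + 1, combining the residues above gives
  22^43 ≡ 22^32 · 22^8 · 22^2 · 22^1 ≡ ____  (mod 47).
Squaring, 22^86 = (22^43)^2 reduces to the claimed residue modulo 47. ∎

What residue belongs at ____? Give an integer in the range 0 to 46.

38

22^32 · 22^8 · 22^2 · 22^1 ≡ 2 · 17 · 14 · 22 = 10472.
10472 mod 47 = 38, so 22^43 ≡ 38 (mod 47).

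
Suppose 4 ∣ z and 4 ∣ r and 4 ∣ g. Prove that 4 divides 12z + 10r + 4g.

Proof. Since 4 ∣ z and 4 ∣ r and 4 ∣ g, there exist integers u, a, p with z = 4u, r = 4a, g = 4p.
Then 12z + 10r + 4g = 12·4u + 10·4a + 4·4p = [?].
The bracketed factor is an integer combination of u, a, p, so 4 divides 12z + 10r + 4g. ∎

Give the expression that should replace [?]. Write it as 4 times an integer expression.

4(10a + 4p + 12u)

Each term has a factor of 4: 12·4u + 10·4a + 4·4p = 4·(10a + 4p + 12u).
Since 10a + 4p + 12u is an integer, 4 ∣ (12z + 10r + 4g).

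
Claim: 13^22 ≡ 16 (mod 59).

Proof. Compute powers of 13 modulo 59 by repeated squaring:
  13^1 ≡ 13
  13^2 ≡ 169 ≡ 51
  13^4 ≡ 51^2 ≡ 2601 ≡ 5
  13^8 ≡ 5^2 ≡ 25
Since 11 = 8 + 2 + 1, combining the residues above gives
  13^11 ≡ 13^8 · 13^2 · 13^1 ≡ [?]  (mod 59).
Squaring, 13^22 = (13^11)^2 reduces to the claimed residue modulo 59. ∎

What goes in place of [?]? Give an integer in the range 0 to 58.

55

Multiply the listed residues: 25 · 51 · 13 = 1275 → 16575.
Reducing modulo 59: 16575 = 280·59 + 55, so 13^11 ≡ 55.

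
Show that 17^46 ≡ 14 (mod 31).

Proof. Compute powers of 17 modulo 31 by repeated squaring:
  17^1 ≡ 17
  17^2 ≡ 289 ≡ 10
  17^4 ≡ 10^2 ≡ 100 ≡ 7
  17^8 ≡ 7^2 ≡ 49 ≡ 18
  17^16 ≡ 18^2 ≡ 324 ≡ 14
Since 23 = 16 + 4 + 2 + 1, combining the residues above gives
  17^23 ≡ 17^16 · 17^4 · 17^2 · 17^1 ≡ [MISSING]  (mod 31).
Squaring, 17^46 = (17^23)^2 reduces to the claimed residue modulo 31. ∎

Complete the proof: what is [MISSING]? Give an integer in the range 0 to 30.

13

17^16 · 17^4 · 17^2 · 17^1 ≡ 14 · 7 · 10 · 17 = 16660.
16660 mod 31 = 13, so 17^23 ≡ 13 (mod 31).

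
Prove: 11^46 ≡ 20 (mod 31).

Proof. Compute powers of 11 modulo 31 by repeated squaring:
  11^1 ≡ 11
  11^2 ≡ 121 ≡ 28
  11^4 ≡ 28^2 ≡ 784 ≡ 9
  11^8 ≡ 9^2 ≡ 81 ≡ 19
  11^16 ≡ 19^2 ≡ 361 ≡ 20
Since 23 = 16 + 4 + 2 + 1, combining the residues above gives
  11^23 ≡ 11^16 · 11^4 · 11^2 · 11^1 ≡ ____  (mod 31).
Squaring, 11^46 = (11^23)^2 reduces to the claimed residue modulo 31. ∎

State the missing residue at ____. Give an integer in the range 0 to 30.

12

Multiply the listed residues: 20 · 9 · 28 · 11 = 180 → 5040 → 55440.
Reducing modulo 31: 55440 = 1788·31 + 12, so 11^23 ≡ 12.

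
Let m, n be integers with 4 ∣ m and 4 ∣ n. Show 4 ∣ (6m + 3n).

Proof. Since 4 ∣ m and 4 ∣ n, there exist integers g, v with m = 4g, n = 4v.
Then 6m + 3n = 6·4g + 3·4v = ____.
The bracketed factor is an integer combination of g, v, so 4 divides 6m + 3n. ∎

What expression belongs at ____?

4(6g + 3v)

Pull the common 4 out of every term: 6·4g + 3·4v = 4(6g + 3v).
6g + 3v is an integer, which exhibits the divisibility.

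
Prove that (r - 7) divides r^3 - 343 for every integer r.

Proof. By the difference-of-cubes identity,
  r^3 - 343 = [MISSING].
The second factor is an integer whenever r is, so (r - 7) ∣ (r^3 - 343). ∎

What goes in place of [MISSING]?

(r - 7)(r^2 + 7r + 49)

a^3 - b^3 = (a - b)(a^2 + ab + b^2). With a = r, b = 7:
r^3 - 343 = (r - 7)(r^2 + 7r + 49).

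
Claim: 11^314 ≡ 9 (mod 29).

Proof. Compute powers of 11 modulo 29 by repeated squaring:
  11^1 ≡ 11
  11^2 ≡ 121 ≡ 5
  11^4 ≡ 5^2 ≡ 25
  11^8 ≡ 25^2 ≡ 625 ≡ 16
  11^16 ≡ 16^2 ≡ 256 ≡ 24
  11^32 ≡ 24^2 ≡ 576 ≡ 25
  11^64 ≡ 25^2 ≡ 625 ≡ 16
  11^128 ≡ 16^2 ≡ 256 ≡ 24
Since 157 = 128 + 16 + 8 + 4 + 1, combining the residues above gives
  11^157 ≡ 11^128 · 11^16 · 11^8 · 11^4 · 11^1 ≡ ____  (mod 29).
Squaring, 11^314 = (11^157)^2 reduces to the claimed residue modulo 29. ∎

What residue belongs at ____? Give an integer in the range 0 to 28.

3

Multiply the listed residues: 24 · 24 · 16 · 25 · 11 = 576 → 9216 → 230400 → 2534400.
Reducing modulo 29: 2534400 = 87393·29 + 3, so 11^157 ≡ 3.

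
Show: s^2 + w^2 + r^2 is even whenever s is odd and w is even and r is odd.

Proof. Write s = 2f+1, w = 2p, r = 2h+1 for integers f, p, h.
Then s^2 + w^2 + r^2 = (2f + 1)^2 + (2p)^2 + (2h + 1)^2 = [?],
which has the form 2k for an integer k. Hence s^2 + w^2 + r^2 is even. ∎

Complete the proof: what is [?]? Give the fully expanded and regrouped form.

Expanding: (2f + 1)^2 + (2p)^2 + (2h + 1)^2 = 4f^2 + 4f + 4h^2 + 4h + 4p^2 + 2.
Every term is even; pulling out the factor of 2 gives 2(2f^2 + 2f + 2h^2 + 2h + 2p^2 + 1).

2(2f^2 + 2f + 2h^2 + 2h + 2p^2 + 1)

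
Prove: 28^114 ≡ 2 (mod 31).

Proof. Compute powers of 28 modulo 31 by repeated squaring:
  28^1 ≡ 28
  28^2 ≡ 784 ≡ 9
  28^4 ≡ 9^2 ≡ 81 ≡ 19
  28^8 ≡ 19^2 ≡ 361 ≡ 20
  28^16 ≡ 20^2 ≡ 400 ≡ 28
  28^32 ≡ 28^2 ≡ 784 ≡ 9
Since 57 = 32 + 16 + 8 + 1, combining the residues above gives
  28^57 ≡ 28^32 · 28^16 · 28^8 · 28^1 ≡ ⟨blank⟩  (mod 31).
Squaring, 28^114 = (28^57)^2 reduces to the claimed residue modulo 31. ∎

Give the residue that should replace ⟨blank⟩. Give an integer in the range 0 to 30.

8

Multiply the listed residues: 9 · 28 · 20 · 28 = 252 → 5040 → 141120.
Reducing modulo 31: 141120 = 4552·31 + 8, so 28^57 ≡ 8.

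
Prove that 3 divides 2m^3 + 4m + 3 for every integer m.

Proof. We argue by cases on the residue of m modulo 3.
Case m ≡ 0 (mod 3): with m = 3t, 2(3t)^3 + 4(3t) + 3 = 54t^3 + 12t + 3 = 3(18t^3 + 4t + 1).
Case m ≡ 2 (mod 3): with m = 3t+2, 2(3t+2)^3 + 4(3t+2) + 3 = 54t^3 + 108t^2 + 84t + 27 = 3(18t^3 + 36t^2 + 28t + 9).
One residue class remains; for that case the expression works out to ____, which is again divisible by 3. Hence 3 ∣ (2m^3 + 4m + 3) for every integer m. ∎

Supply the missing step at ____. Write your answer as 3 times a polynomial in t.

3(18t^3 + 18t^2 + 10t + 3)

The residues treated are {0, 2}, so the missing case is m ≡ 1 (mod 3); write m = 3t+1.
Then 2(3t+1)^3 + 4(3t+1) + 3 = 54t^3 + 54t^2 + 30t + 9 = 3(18t^3 + 18t^2 + 10t + 3).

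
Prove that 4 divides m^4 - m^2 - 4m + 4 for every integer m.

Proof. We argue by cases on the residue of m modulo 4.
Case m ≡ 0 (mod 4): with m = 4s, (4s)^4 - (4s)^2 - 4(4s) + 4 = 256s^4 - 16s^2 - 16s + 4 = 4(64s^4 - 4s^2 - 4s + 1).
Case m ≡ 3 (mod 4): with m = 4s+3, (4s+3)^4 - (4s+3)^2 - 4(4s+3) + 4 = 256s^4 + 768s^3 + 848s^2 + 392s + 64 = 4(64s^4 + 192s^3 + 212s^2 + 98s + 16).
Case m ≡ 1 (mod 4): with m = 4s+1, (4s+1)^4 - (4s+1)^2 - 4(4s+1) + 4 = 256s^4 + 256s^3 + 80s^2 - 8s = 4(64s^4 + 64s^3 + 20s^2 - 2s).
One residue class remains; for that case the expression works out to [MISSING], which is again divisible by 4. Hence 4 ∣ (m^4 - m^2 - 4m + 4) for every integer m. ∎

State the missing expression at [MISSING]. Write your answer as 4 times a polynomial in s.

4(64s^4 + 128s^3 + 92s^2 + 24s + 2)

The residues treated are {0, 3, 1}, so the missing case is m ≡ 2 (mod 4); write m = 4s+2.
Then (4s+2)^4 - (4s+2)^2 - 4(4s+2) + 4 = 256s^4 + 512s^3 + 368s^2 + 96s + 8 = 4(64s^4 + 128s^3 + 92s^2 + 24s + 2).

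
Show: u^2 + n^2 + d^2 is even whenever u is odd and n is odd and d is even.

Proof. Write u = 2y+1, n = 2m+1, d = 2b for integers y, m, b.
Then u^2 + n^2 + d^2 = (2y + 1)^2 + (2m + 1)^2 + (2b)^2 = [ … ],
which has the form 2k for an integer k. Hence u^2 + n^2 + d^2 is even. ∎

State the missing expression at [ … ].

(2y + 1)^2 + (2m + 1)^2 + (2b)^2 = 4b^2 + 4m^2 + 4m + 4y^2 + 4y + 2
= 2(2b^2 + 2m^2 + 2m + 2y^2 + 2y + 1).
Since 2b^2 + 2m^2 + 2m + 2y^2 + 2y + 1 is an integer, the sum of squares is of the form 2k for an integer k.

2(2b^2 + 2m^2 + 2m + 2y^2 + 2y + 1)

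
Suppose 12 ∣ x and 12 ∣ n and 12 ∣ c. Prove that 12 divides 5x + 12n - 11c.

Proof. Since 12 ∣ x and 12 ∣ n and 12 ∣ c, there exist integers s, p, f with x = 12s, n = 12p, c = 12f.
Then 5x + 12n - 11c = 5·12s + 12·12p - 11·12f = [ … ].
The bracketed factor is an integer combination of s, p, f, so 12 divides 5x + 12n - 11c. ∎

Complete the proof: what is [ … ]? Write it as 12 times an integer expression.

Pull the common 12 out of every term: 5·12s + 12·12p - 11·12f = 12(-11f + 12p + 5s).
-11f + 12p + 5s is an integer, which exhibits the divisibility.

12(-11f + 12p + 5s)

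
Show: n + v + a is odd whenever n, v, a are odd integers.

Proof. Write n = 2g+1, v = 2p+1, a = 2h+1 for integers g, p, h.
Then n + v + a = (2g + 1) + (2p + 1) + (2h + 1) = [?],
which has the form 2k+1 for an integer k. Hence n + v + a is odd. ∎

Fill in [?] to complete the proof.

2(g + h + p + 1) + 1

(2g + 1) + (2p + 1) + (2h + 1) = 2g + 2h + 2p + 3
= 2(g + h + p + 1) + 1.
Since g + h + p + 1 is an integer, the sum is of the form 2k+1 for an integer k.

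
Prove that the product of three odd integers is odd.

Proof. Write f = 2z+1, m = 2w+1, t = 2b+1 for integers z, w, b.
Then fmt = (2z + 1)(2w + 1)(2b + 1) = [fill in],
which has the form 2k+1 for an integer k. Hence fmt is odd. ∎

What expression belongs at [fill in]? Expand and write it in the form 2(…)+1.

2(4bwz + 2bw + 2bz + b + 2wz + w + z) + 1

(2z + 1)(2w + 1)(2b + 1) = 8bwz + 4bw + 4bz + 2b + 4wz + 2w + 2z + 1
= 2(4bwz + 2bw + 2bz + b + 2wz + w + z) + 1.
Since 4bwz + 2bw + 2bz + b + 2wz + w + z is an integer, the product is of the form 2k+1 for an integer k.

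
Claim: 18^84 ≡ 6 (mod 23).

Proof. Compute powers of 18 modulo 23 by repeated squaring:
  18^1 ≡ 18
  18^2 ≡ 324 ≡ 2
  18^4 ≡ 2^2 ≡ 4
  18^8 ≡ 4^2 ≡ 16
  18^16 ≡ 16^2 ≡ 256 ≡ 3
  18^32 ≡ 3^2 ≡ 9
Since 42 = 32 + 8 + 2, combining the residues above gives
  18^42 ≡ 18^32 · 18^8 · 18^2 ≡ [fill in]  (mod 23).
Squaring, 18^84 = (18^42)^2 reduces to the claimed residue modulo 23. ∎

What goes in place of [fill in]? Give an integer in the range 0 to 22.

12

Multiply the listed residues: 9 · 16 · 2 = 144 → 288.
Reducing modulo 23: 288 = 12·23 + 12, so 18^42 ≡ 12.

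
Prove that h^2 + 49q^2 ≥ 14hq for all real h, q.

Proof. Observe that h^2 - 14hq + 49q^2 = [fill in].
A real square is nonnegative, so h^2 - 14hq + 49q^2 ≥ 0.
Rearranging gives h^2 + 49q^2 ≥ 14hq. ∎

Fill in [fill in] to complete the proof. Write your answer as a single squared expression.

The leading and trailing coefficients are 1^2 and 7^2, and 14 = 2·1·7, so the trinomial is (h - 7q)^2.
Hence h^2 - 14hq + 49q^2 ≥ 0.

(h - 7q)^2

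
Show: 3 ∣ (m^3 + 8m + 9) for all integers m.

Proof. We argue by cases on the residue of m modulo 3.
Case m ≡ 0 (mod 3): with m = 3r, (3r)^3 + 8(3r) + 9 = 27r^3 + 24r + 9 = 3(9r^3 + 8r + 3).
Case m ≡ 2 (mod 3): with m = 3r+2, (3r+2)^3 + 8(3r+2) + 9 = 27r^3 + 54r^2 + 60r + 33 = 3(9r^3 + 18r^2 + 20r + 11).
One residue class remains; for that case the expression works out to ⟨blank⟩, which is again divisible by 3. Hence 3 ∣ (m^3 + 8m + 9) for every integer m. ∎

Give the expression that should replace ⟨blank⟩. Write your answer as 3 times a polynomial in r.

Only m ≡ 1 (mod 3) is unaccounted for. Put m = 3r+1:
(3r+1)^3 + 8(3r+1) + 9 expands to 27r^3 + 27r^2 + 33r + 18,
and factoring out 3 leaves 3(9r^3 + 9r^2 + 11r + 6).

3(9r^3 + 9r^2 + 11r + 6)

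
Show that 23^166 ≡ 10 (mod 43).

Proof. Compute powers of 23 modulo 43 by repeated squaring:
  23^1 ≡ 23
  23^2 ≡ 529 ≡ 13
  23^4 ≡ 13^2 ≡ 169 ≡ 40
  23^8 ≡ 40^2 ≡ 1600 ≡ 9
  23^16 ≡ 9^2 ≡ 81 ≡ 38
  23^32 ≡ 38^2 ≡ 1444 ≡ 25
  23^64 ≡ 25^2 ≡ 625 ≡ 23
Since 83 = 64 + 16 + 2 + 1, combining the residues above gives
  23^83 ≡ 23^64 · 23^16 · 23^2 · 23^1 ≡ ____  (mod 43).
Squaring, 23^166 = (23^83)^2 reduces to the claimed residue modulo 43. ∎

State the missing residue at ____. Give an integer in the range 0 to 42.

15

23^64 · 23^16 · 23^2 · 23^1 ≡ 23 · 38 · 13 · 23 = 261326.
261326 mod 43 = 15, so 23^83 ≡ 15 (mod 43).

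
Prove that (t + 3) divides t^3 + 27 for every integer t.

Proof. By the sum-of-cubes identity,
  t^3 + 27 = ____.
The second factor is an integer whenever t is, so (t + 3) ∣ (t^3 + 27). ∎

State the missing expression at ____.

a^3 + b^3 = (a + b)(a^2 - ab + b^2). With a = t, b = 3:
t^3 + 27 = (t + 3)(t^2 - 3t + 9).

(t + 3)(t^2 - 3t + 9)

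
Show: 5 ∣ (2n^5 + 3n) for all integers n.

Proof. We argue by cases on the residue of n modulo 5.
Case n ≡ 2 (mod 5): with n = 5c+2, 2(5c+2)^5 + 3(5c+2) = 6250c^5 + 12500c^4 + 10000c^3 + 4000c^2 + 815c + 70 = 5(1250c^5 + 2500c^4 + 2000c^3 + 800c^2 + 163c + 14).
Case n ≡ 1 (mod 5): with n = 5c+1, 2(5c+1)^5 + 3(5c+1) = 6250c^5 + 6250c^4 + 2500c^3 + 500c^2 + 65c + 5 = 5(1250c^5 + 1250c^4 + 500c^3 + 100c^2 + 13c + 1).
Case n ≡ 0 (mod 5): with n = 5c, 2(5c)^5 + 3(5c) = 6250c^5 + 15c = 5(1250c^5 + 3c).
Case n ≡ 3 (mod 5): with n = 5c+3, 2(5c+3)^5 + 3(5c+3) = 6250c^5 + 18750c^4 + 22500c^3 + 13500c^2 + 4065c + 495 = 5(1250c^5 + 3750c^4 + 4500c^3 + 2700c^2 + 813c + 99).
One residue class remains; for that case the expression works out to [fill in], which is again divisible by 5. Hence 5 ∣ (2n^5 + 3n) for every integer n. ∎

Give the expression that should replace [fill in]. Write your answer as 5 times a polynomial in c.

5(1250c^5 + 5000c^4 + 8000c^3 + 6400c^2 + 2563c + 412)

The residues treated are {2, 1, 0, 3}, so the missing case is n ≡ 4 (mod 5); write n = 5c+4.
Then 2(5c+4)^5 + 3(5c+4) = 6250c^5 + 25000c^4 + 40000c^3 + 32000c^2 + 12815c + 2060 = 5(1250c^5 + 5000c^4 + 8000c^3 + 6400c^2 + 2563c + 412).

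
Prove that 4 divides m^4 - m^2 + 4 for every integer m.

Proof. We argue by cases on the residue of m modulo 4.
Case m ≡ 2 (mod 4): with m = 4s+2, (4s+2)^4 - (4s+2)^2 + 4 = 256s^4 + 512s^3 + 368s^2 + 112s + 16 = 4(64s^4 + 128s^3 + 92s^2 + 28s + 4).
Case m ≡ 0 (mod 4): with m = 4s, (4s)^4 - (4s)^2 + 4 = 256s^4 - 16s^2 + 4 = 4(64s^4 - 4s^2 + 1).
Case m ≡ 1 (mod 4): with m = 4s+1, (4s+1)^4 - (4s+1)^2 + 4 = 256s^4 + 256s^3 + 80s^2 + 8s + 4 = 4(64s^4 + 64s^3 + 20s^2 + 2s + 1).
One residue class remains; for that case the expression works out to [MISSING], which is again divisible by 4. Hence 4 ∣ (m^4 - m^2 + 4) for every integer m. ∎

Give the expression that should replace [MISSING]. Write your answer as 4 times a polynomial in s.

4(64s^4 + 192s^3 + 212s^2 + 102s + 19)

The residues treated are {2, 0, 1}, so the missing case is m ≡ 3 (mod 4); write m = 4s+3.
Then (4s+3)^4 - (4s+3)^2 + 4 = 256s^4 + 768s^3 + 848s^2 + 408s + 76 = 4(64s^4 + 192s^3 + 212s^2 + 102s + 19).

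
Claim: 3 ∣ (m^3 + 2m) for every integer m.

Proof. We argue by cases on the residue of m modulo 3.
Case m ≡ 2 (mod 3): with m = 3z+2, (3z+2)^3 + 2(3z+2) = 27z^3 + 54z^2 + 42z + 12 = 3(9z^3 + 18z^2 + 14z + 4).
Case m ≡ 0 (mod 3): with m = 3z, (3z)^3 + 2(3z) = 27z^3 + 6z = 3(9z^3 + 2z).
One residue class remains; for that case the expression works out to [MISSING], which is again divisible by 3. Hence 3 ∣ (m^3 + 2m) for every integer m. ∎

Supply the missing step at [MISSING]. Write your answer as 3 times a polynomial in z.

3(9z^3 + 9z^2 + 5z + 1)

Only m ≡ 1 (mod 3) is unaccounted for. Put m = 3z+1:
(3z+1)^3 + 2(3z+1) expands to 27z^3 + 27z^2 + 15z + 3,
and factoring out 3 leaves 3(9z^3 + 9z^2 + 5z + 1).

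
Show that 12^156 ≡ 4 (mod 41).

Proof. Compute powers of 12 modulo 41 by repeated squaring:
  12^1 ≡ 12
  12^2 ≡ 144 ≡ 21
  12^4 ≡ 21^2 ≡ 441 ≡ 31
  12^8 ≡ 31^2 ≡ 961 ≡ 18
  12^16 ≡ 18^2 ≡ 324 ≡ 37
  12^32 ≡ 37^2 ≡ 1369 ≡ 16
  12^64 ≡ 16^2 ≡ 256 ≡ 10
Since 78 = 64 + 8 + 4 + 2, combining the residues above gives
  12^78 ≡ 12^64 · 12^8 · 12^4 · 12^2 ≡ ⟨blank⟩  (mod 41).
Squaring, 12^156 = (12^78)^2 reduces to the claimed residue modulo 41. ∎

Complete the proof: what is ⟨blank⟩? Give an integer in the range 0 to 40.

12^64 · 12^8 · 12^4 · 12^2 ≡ 10 · 18 · 31 · 21 = 117180.
117180 mod 41 = 2, so 12^78 ≡ 2 (mod 41).

2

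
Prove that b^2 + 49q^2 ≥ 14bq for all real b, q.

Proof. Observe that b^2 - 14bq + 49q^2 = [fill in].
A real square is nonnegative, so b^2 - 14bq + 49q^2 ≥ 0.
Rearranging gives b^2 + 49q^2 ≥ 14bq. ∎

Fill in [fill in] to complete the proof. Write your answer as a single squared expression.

The leading and trailing coefficients are 1^2 and 7^2, and 14 = 2·1·7, so the trinomial is (b - 7q)^2.
Hence b^2 - 14bq + 49q^2 ≥ 0.

(b - 7q)^2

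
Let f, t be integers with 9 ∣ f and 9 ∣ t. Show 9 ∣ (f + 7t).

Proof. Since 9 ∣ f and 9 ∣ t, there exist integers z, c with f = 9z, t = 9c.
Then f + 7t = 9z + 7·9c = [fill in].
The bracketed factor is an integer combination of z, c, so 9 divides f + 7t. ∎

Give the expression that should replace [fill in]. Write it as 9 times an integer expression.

9(7c + z)

Pull the common 9 out of every term: 9z + 7·9c = 9(7c + z).
7c + z is an integer, which exhibits the divisibility.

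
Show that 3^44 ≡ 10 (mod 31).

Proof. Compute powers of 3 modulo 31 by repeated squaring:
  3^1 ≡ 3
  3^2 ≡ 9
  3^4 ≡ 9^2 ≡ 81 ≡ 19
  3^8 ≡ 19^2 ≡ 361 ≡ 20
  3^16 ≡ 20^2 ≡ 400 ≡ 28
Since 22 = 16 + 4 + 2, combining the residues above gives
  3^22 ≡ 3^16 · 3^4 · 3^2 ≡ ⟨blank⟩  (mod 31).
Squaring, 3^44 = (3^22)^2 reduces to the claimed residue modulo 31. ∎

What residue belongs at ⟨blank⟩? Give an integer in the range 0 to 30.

14

Multiply the listed residues: 28 · 19 · 9 = 532 → 4788.
Reducing modulo 31: 4788 = 154·31 + 14, so 3^22 ≡ 14.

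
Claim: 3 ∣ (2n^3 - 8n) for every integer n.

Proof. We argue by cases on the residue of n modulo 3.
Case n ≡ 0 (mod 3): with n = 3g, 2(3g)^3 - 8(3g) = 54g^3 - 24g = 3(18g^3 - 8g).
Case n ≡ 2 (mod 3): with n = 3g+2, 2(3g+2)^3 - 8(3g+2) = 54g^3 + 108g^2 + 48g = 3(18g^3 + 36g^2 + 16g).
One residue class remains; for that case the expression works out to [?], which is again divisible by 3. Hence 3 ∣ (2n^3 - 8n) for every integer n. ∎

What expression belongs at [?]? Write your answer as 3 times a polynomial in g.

3(18g^3 + 18g^2 - 2g - 2)

Only n ≡ 1 (mod 3) is unaccounted for. Put n = 3g+1:
2(3g+1)^3 - 8(3g+1) expands to 54g^3 + 54g^2 - 6g - 6,
and factoring out 3 leaves 3(18g^3 + 18g^2 - 2g - 2).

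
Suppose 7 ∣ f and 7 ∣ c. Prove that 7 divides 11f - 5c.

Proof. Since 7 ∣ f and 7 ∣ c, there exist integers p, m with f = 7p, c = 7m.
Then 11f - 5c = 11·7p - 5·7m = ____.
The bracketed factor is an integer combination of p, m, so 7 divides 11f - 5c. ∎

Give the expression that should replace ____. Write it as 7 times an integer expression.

7(-5m + 11p)

Each term has a factor of 7: 11·7p - 5·7m = 7·(-5m + 11p).
Since -5m + 11p is an integer, 7 ∣ (11f - 5c).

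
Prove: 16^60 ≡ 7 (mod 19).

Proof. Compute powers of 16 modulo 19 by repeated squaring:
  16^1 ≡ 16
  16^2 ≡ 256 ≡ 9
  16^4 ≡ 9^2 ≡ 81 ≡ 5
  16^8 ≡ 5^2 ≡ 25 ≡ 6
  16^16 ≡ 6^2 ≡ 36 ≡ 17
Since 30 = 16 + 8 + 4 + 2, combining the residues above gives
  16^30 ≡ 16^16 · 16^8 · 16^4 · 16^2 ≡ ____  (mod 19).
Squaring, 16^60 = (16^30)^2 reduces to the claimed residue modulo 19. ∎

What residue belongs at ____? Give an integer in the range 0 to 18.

16^16 · 16^8 · 16^4 · 16^2 ≡ 17 · 6 · 5 · 9 = 4590.
4590 mod 19 = 11, so 16^30 ≡ 11 (mod 19).

11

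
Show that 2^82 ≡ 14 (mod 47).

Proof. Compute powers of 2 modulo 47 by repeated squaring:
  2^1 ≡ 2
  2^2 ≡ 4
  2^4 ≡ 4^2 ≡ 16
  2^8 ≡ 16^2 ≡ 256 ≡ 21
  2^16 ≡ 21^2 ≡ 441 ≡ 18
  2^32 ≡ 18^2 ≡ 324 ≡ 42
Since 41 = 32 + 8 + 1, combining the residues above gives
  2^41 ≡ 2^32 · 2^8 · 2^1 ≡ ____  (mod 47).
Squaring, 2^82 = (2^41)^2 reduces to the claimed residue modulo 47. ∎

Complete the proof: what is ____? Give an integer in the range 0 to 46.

25

2^32 · 2^8 · 2^1 ≡ 42 · 21 · 2 = 1764.
1764 mod 47 = 25, so 2^41 ≡ 25 (mod 47).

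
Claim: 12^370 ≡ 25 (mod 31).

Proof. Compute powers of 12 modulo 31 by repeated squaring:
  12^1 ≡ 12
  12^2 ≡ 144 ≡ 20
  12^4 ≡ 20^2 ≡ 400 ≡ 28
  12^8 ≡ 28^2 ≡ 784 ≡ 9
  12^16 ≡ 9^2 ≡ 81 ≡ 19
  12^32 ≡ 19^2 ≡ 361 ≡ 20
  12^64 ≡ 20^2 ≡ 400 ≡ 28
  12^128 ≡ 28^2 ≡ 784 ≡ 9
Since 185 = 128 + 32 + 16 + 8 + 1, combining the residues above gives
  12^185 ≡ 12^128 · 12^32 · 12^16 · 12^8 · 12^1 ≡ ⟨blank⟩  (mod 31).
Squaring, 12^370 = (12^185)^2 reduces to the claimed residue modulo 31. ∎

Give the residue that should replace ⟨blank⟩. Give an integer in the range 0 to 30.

Multiply the listed residues: 9 · 20 · 19 · 9 · 12 = 180 → 3420 → 30780 → 369360.
Reducing modulo 31: 369360 = 11914·31 + 26, so 12^185 ≡ 26.

26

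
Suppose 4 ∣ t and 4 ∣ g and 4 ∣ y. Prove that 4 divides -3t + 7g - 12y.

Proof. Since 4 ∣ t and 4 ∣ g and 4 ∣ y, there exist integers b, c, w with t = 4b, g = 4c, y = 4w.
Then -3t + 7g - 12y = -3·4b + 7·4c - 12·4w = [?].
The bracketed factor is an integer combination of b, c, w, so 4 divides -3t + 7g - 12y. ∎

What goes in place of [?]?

Pull the common 4 out of every term: -3·4b + 7·4c - 12·4w = 4(-3b + 7c - 12w).
-3b + 7c - 12w is an integer, which exhibits the divisibility.

4(-3b + 7c - 12w)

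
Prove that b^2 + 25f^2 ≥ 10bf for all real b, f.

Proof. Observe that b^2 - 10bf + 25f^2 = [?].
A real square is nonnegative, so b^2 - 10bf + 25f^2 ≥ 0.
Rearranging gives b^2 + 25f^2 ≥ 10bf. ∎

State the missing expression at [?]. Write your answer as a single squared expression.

b^2 - 10bf + 25f^2 is a perfect-square trinomial: the outer terms are (b)^2 and (5f)^2, and the cross term is -2·b·5f.
So b^2 - 10bf + 25f^2 = (b - 5f)^2 ≥ 0.

(b - 5f)^2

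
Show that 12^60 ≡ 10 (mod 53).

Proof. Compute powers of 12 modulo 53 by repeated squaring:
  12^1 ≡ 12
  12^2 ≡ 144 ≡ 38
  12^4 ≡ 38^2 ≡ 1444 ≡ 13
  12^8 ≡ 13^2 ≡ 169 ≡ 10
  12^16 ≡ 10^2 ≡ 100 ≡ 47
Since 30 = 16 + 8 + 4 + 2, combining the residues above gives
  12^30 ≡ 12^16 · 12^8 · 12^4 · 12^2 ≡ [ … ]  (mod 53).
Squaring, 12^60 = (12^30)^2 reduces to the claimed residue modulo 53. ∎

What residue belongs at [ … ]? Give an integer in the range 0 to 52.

40

12^16 · 12^8 · 12^4 · 12^2 ≡ 47 · 10 · 13 · 38 = 232180.
232180 mod 53 = 40, so 12^30 ≡ 40 (mod 53).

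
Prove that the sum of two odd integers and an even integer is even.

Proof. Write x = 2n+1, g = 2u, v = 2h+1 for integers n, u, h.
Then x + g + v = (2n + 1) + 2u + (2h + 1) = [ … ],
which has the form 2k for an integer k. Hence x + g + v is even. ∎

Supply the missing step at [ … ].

(2n + 1) + 2u + (2h + 1) = 2h + 2n + 2u + 2
= 2(h + n + u + 1).
Since h + n + u + 1 is an integer, the sum is of the form 2k for an integer k.

2(h + n + u + 1)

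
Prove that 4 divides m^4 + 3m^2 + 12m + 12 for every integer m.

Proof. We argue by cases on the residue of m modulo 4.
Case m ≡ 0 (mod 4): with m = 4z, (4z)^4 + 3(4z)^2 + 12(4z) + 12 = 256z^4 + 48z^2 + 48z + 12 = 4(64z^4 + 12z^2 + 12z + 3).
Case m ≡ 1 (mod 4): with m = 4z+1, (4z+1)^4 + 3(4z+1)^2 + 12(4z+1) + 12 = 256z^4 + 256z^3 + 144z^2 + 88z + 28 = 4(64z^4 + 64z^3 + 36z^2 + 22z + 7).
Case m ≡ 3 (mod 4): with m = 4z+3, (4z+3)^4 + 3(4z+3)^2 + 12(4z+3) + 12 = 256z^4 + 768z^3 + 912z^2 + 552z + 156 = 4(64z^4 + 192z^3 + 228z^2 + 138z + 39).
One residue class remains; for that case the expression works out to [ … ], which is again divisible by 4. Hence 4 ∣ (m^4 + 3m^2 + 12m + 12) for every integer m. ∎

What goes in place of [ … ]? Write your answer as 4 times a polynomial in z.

Only m ≡ 2 (mod 4) is unaccounted for. Put m = 4z+2:
(4z+2)^4 + 3(4z+2)^2 + 12(4z+2) + 12 expands to 256z^4 + 512z^3 + 432z^2 + 224z + 64,
and factoring out 4 leaves 4(64z^4 + 128z^3 + 108z^2 + 56z + 16).

4(64z^4 + 128z^3 + 108z^2 + 56z + 16)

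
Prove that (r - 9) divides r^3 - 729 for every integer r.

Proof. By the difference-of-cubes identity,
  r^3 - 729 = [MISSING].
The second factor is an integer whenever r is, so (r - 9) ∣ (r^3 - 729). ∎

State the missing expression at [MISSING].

a^3 - b^3 = (a - b)(a^2 + ab + b^2). With a = r, b = 9:
r^3 - 729 = (r - 9)(r^2 + 9r + 81).

(r - 9)(r^2 + 9r + 81)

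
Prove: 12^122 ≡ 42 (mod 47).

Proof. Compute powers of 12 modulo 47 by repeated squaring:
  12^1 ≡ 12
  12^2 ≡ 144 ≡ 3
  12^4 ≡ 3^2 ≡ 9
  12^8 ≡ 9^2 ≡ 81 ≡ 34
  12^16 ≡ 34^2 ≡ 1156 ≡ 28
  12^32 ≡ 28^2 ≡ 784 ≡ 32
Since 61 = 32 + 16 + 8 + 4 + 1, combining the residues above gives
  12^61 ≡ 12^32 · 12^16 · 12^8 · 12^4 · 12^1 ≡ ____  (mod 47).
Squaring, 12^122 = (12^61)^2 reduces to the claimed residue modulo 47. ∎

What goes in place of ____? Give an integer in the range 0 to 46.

18

Multiply the listed residues: 32 · 28 · 34 · 9 · 12 = 896 → 30464 → 274176 → 3290112.
Reducing modulo 47: 3290112 = 70002·47 + 18, so 12^61 ≡ 18.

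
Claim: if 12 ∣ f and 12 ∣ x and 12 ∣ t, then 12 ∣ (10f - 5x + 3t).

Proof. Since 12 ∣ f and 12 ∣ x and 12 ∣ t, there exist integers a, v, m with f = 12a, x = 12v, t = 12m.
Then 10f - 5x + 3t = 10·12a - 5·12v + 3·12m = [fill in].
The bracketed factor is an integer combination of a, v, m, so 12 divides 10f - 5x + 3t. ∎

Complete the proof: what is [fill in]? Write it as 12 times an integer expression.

12(10a + 3m - 5v)

Pull the common 12 out of every term: 10·12a - 5·12v + 3·12m = 12(10a + 3m - 5v).
10a + 3m - 5v is an integer, which exhibits the divisibility.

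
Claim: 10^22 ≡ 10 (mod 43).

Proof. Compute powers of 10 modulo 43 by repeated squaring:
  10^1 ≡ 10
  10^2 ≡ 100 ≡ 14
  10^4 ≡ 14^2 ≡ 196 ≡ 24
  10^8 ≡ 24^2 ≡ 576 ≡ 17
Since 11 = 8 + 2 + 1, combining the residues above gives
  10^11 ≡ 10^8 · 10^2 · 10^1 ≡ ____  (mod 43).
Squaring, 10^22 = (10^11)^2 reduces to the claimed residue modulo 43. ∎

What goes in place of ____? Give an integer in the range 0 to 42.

15

10^8 · 10^2 · 10^1 ≡ 17 · 14 · 10 = 2380.
2380 mod 43 = 15, so 10^11 ≡ 15 (mod 43).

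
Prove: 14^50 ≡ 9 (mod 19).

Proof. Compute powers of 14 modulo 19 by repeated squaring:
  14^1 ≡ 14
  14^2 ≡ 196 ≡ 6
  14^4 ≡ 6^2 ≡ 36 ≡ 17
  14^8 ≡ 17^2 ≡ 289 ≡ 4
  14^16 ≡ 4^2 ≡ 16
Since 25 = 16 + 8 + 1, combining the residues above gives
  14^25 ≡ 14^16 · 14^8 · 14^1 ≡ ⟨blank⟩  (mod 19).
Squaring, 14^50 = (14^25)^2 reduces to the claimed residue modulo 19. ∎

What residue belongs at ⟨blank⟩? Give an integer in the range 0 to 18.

3

Multiply the listed residues: 16 · 4 · 14 = 64 → 896.
Reducing modulo 19: 896 = 47·19 + 3, so 14^25 ≡ 3.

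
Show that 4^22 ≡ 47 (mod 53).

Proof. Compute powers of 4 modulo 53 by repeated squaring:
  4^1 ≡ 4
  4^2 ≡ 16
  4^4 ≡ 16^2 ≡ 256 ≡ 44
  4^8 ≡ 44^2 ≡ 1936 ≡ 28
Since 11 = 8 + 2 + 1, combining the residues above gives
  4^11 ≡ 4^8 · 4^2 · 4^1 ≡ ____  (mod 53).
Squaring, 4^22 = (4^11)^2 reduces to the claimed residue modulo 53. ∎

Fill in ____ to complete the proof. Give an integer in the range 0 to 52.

43

4^8 · 4^2 · 4^1 ≡ 28 · 16 · 4 = 1792.
1792 mod 53 = 43, so 4^11 ≡ 43 (mod 53).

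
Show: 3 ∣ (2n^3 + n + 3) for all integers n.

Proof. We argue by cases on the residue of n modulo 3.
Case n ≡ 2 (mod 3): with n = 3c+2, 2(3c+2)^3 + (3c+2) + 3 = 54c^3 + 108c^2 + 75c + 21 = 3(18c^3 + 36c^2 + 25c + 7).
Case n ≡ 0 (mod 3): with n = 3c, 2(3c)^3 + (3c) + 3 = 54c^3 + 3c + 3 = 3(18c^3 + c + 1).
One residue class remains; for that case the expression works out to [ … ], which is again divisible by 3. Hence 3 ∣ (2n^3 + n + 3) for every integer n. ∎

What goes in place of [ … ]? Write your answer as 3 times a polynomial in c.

3(18c^3 + 18c^2 + 7c + 2)

The residues treated are {2, 0}, so the missing case is n ≡ 1 (mod 3); write n = 3c+1.
Then 2(3c+1)^3 + (3c+1) + 3 = 54c^3 + 54c^2 + 21c + 6 = 3(18c^3 + 18c^2 + 7c + 2).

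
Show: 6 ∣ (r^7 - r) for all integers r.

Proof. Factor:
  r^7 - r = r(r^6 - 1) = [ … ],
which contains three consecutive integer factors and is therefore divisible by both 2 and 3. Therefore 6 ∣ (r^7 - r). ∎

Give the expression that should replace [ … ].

(r - 1)r(r + 1)(r^4 + r^2 + 1)

r^6 - 1 = (r^2 - 1)(r^4 + r^2 + 1), and r^2 - 1 = (r-1)(r+1).
So r(r^6 - 1) = (r - 1)r(r + 1)(r^4 + r^2 + 1).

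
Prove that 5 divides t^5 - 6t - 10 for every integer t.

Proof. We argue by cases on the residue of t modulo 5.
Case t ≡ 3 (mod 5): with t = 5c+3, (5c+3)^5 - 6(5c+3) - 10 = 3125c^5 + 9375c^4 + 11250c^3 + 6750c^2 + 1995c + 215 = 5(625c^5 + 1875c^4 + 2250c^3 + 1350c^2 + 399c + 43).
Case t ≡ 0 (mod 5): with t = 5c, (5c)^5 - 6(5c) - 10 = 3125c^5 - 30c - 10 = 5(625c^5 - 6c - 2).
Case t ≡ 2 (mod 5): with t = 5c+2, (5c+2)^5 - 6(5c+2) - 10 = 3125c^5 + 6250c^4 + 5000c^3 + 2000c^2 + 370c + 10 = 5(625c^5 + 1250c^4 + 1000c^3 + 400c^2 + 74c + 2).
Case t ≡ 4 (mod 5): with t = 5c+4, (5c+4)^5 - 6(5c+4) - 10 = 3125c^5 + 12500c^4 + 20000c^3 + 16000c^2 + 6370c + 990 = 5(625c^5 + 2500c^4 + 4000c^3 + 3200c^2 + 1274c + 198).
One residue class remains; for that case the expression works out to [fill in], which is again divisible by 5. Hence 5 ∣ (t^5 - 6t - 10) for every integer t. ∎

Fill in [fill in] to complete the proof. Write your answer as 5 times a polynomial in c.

Only t ≡ 1 (mod 5) is unaccounted for. Put t = 5c+1:
(5c+1)^5 - 6(5c+1) - 10 expands to 3125c^5 + 3125c^4 + 1250c^3 + 250c^2 - 5c - 15,
and factoring out 5 leaves 5(625c^5 + 625c^4 + 250c^3 + 50c^2 - c - 3).

5(625c^5 + 625c^4 + 250c^3 + 50c^2 - c - 3)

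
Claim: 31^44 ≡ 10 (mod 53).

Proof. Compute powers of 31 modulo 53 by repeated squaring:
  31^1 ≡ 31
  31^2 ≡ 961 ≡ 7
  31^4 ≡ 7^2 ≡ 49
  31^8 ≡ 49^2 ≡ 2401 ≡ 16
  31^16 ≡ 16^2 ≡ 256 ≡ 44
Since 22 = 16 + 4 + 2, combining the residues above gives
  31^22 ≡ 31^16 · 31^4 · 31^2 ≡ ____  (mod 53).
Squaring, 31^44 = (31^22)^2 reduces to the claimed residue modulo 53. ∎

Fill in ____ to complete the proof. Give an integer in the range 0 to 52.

40

31^16 · 31^4 · 31^2 ≡ 44 · 49 · 7 = 15092.
15092 mod 53 = 40, so 31^22 ≡ 40 (mod 53).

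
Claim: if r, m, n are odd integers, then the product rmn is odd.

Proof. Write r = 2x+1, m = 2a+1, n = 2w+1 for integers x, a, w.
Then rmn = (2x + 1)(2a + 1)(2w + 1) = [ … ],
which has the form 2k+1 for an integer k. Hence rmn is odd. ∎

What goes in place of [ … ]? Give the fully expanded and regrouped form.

2(4awx + 2aw + 2ax + a + 2wx + w + x) + 1

(2x + 1)(2a + 1)(2w + 1) = 8awx + 4aw + 4ax + 2a + 4wx + 2w + 2x + 1
= 2(4awx + 2aw + 2ax + a + 2wx + w + x) + 1.
Since 4awx + 2aw + 2ax + a + 2wx + w + x is an integer, the product is of the form 2k+1 for an integer k.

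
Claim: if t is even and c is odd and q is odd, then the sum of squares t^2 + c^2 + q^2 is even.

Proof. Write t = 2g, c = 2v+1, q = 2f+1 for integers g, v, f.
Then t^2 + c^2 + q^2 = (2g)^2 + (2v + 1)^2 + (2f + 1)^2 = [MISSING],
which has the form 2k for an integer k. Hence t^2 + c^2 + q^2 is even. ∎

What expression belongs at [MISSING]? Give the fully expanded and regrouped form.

2(2f^2 + 2f + 2g^2 + 2v^2 + 2v + 1)

Expanding: (2g)^2 + (2v + 1)^2 + (2f + 1)^2 = 4f^2 + 4f + 4g^2 + 4v^2 + 4v + 2.
Every term is even; pulling out the factor of 2 gives 2(2f^2 + 2f + 2g^2 + 2v^2 + 2v + 1).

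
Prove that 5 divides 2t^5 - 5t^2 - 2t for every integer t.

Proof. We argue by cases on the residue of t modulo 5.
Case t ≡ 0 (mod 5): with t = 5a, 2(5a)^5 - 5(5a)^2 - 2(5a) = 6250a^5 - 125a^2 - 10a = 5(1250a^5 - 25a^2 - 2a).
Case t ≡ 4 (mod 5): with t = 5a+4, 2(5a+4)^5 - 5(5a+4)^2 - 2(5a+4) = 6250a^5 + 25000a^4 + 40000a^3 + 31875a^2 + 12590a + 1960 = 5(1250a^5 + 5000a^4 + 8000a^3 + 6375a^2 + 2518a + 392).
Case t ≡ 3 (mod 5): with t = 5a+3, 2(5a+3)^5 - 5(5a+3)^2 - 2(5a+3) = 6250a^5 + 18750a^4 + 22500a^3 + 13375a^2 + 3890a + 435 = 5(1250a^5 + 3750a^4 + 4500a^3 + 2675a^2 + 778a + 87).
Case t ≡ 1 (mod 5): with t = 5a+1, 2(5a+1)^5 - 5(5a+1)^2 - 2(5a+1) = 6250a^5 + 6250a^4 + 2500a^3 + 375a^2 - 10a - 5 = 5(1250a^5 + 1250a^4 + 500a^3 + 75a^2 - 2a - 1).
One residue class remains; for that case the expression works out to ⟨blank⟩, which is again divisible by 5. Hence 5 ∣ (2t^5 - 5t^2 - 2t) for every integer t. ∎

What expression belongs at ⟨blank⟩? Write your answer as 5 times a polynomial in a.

Only t ≡ 2 (mod 5) is unaccounted for. Put t = 5a+2:
2(5a+2)^5 - 5(5a+2)^2 - 2(5a+2) expands to 6250a^5 + 12500a^4 + 10000a^3 + 3875a^2 + 690a + 40,
and factoring out 5 leaves 5(1250a^5 + 2500a^4 + 2000a^3 + 775a^2 + 138a + 8).

5(1250a^5 + 2500a^4 + 2000a^3 + 775a^2 + 138a + 8)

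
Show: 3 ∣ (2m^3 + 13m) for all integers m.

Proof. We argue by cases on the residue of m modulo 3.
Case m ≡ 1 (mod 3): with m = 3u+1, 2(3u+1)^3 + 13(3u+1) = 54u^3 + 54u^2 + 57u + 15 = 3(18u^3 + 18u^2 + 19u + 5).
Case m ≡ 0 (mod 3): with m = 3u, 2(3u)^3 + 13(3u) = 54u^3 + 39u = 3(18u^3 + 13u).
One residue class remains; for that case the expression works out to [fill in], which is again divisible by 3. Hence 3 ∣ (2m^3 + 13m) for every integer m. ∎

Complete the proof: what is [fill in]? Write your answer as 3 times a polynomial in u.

Only m ≡ 2 (mod 3) is unaccounted for. Put m = 3u+2:
2(3u+2)^3 + 13(3u+2) expands to 54u^3 + 108u^2 + 111u + 42,
and factoring out 3 leaves 3(18u^3 + 36u^2 + 37u + 14).

3(18u^3 + 36u^2 + 37u + 14)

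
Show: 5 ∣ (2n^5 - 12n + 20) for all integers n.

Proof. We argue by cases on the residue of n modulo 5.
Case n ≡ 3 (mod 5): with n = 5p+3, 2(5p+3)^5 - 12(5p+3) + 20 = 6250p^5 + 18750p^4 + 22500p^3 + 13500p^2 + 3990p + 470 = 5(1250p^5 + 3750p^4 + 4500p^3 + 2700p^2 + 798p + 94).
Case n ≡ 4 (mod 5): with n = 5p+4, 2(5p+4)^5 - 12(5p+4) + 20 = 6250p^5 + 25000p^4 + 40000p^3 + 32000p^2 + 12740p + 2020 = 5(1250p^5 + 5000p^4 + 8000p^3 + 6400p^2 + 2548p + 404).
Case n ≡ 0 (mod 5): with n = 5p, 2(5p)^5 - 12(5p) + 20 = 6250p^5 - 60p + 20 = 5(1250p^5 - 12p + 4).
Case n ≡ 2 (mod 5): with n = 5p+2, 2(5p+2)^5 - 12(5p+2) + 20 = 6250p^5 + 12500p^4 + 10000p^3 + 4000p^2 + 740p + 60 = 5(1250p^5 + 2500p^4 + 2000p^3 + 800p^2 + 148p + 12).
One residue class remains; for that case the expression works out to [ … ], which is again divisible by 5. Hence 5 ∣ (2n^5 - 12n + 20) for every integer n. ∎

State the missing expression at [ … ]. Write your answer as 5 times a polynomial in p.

The residues treated are {3, 4, 0, 2}, so the missing case is n ≡ 1 (mod 5); write n = 5p+1.
Then 2(5p+1)^5 - 12(5p+1) + 20 = 6250p^5 + 6250p^4 + 2500p^3 + 500p^2 - 10p + 10 = 5(1250p^5 + 1250p^4 + 500p^3 + 100p^2 - 2p + 2).

5(1250p^5 + 1250p^4 + 500p^3 + 100p^2 - 2p + 2)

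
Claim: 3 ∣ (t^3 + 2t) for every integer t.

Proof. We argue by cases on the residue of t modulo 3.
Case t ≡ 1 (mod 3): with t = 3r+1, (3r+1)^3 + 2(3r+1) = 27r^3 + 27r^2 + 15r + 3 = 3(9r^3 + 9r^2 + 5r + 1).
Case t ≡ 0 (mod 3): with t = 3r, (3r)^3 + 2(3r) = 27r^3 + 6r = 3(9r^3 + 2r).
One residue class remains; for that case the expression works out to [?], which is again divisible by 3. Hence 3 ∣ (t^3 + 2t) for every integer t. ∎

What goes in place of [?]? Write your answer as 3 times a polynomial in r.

Only t ≡ 2 (mod 3) is unaccounted for. Put t = 3r+2:
(3r+2)^3 + 2(3r+2) expands to 27r^3 + 54r^2 + 42r + 12,
and factoring out 3 leaves 3(9r^3 + 18r^2 + 14r + 4).

3(9r^3 + 18r^2 + 14r + 4)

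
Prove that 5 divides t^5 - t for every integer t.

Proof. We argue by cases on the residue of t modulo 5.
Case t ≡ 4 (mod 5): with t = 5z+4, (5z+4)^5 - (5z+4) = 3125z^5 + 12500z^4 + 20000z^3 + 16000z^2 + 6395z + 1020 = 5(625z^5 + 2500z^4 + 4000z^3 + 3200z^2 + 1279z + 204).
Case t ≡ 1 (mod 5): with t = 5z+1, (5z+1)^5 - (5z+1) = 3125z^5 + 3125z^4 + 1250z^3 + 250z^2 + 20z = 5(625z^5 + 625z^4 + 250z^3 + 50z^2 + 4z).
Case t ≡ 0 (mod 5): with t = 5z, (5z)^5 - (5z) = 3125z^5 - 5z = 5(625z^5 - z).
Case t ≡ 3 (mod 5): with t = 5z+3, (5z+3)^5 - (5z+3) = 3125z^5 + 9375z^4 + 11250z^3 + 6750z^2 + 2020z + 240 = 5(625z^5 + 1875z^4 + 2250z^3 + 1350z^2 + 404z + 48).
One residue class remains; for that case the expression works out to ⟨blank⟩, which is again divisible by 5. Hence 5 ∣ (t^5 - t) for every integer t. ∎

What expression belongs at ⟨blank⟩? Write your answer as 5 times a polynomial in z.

5(625z^5 + 1250z^4 + 1000z^3 + 400z^2 + 79z + 6)

The residues treated are {4, 1, 0, 3}, so the missing case is t ≡ 2 (mod 5); write t = 5z+2.
Then (5z+2)^5 - (5z+2) = 3125z^5 + 6250z^4 + 5000z^3 + 2000z^2 + 395z + 30 = 5(625z^5 + 1250z^4 + 1000z^3 + 400z^2 + 79z + 6).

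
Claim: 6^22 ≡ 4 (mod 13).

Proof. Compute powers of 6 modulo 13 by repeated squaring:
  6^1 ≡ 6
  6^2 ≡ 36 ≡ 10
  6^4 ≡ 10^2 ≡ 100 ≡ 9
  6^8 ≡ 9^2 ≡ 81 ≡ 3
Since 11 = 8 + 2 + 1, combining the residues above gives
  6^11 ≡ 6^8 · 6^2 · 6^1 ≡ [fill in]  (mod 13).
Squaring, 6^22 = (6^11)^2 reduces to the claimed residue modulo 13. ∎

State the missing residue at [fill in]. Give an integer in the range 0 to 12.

11

6^8 · 6^2 · 6^1 ≡ 3 · 10 · 6 = 180.
180 mod 13 = 11, so 6^11 ≡ 11 (mod 13).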